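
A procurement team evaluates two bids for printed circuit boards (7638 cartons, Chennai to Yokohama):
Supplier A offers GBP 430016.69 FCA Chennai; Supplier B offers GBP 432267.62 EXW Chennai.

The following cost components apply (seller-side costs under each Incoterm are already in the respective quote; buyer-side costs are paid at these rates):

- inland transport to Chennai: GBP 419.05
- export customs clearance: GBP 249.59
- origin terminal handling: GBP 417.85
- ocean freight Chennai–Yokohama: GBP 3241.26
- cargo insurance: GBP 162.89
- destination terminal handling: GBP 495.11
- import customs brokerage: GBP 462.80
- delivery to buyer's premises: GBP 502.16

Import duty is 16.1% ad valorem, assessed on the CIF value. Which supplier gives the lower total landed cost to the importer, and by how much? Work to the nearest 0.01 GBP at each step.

Supplier A is cheaper by GBP 3389.62

Supplier A (FCA):
CIF value = FCA price + origin terminal + freight + insurance = 430016.69 + 417.85 + 3241.26 + 162.89 = 433838.69
Import duty = 433838.69 × 16.1% = 69848.03
Buyer bears (A): 417.85 + 3241.26 + 162.89 + 495.11 + 462.80 + 502.16 = 5282.07
Landed cost (A) = invoice 430016.69 + 5282.07 + duty 69848.03 = 505146.79
Supplier B (EXW):
CIF value = EXW price + inland to port + export clearance + origin terminal + freight + insurance = 432267.62 + 419.05 + 249.59 + 417.85 + 3241.26 + 162.89 = 436758.26
Import duty = 436758.26 × 16.1% = 70318.08
Buyer bears (B): 419.05 + 249.59 + 417.85 + 3241.26 + 162.89 + 495.11 + 462.80 + 502.16 = 5950.71
Landed cost (B) = invoice 432267.62 + 5950.71 + duty 70318.08 = 508536.41
Difference = |505146.79 − 508536.41| = 3389.62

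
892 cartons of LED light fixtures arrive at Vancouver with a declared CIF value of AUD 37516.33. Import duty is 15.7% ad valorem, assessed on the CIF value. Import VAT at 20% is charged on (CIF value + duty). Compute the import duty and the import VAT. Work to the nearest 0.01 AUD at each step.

Import duty: AUD 5890.06; import VAT: AUD 8681.28

Import duty = 37516.33 × 15.7% = 5890.06
VAT base = CIF + duty = 37516.33 + 5890.06 = 43406.39
Import VAT = 43406.39 × 20% = 8681.28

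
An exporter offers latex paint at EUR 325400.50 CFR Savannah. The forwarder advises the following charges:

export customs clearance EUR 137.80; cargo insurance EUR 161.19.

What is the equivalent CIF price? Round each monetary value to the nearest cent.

Not relevant to the conversion: export clearance — on the seller under both CFR and CIF; already in the CFR price and stays in the CIF price.
From CFR to CIF, the seller additionally bears: insurance.
CIF price = 325400.50 + 161.19 = 325561.69

CIF price: EUR 325561.69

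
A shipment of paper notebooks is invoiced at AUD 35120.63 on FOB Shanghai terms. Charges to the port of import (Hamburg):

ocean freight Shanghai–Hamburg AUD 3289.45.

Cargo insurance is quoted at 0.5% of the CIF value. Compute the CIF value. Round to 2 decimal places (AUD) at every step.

Let C be the CIF value. C = FOB price + freight + 0.5% × C
C − 0.5% × C = 35120.63 + 3289.45
0.995 × C = 38410.08
C = 38410.08 / 0.995 = 38603.10
Insurance premium = 0.5% × 38603.10 = 193.02

CIF value: AUD 38603.10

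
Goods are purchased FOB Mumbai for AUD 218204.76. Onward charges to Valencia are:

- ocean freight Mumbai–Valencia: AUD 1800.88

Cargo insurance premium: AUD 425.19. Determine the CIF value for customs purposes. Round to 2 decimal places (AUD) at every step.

CIF = FOB price + freight + insurance
CIF = 218204.76 + 1800.88 + 425.19 = 220430.83

CIF value: AUD 220430.83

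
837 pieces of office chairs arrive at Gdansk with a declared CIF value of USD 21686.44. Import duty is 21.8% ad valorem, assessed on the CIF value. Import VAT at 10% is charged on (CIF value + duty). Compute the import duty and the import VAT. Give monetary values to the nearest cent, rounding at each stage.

Import duty: USD 4727.64; import VAT: USD 2641.41

Import duty = 21686.44 × 21.8% = 4727.64
VAT base = CIF + duty = 21686.44 + 4727.64 = 26414.08
Import VAT = 26414.08 × 10% = 2641.41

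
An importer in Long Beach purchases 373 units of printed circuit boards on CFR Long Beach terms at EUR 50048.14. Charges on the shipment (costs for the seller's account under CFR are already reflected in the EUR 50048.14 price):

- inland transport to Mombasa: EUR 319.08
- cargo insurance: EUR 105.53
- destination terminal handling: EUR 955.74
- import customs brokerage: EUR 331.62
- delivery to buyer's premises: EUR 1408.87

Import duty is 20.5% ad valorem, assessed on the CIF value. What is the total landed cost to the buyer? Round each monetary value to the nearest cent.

Total landed cost: EUR 63131.40

CFR: the seller pays costs through ocean freight to the destination port, but not insurance.
Already in the invoice (seller's account under CFR): inland to port — exclude.
CIF value = CFR price + insurance = 50048.14 + 105.53 = 50153.67
Import duty = 50153.67 × 20.5% = 10281.50
Buyer bears: insurance 105.53 + destination terminal 955.74 + brokerage 331.62 + delivery 1408.87 + duty 10281.50 = 13083.26
Landed cost = invoice 50048.14 + 13083.26 = 63131.40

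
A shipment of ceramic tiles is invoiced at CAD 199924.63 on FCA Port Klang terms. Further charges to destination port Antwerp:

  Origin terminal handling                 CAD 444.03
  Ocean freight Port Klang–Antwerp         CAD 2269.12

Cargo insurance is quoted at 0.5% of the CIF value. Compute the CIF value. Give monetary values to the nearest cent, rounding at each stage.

CIF value: CAD 203656.06

Let C be the CIF value. C = FCA price + pre-shipment costs + freight + 0.5% × C
C − 0.5% × C = 199924.63 + 444.03 + 2269.12
0.995 × C = 202637.78
C = 202637.78 / 0.995 = 203656.06
Insurance premium = 0.5% × 203656.06 = 1018.28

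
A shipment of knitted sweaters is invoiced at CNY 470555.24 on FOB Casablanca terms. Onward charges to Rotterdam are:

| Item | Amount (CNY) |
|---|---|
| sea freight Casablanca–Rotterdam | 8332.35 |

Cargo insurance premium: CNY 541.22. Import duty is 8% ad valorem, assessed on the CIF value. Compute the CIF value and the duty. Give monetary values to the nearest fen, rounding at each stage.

CIF value: CNY 479428.81; import duty: CNY 38354.30

CIF = FOB price + freight + insurance
CIF = 470555.24 + 8332.35 + 541.22 = 479428.81
Import duty = 479428.81 × 8% = 38354.30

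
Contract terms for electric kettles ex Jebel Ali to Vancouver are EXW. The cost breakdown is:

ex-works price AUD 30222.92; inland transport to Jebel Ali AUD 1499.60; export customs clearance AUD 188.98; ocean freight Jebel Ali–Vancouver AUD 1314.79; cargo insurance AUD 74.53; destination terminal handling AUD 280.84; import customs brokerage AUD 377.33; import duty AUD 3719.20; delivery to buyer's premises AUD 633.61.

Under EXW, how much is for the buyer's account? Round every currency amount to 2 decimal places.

Buyer's account: AUD 8088.88

EXW: the seller makes goods available at their premises; the buyer bears all onward costs.
Seller's account: goods 30222.92 = 30222.92
Buyer's account: inland to port 1499.60 + export clearance 188.98 + freight 1314.79 + insurance 74.53 + destination terminal 280.84 + brokerage 377.33 + duty 3719.20 + delivery 633.61 = 8088.88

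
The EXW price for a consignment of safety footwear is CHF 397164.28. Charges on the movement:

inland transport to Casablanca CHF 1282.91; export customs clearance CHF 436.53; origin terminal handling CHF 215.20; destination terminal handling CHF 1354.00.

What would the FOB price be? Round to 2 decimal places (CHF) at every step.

FOB price: CHF 399098.92

Not relevant to the conversion: destination terminal — on the buyer under both terms; not part of either seller's price.
From EXW to FOB, the seller additionally bears: inland to port, export clearance, origin terminal.
FOB price = 397164.28 + 1282.91 + 436.53 + 215.20 = 399098.92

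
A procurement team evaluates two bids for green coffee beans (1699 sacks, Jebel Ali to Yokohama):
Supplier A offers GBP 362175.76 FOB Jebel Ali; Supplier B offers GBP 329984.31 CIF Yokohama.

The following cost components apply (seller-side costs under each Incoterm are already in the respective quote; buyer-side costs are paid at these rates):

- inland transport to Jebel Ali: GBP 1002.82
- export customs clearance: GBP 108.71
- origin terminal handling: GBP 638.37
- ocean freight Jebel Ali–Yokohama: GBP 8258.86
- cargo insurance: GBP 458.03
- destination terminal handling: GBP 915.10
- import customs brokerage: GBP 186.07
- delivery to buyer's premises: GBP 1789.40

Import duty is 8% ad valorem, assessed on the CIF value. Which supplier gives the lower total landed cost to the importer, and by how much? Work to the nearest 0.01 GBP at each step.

Supplier A (FOB):
CIF value = FOB price + freight + insurance = 362175.76 + 8258.86 + 458.03 = 370892.65
Import duty = 370892.65 × 8% = 29671.41
Buyer bears (A): 8258.86 + 458.03 + 915.10 + 186.07 + 1789.40 = 11607.46
Landed cost (A) = invoice 362175.76 + 11607.46 + duty 29671.41 = 403454.63
Supplier B (CIF):
The CIF price already equals the CIF value: 329984.31
Import duty = 329984.31 × 8% = 26398.74
Buyer bears (B): 915.10 + 186.07 + 1789.40 = 2890.57
Landed cost (B) = invoice 329984.31 + 2890.57 + duty 26398.74 = 359273.62
Difference = |403454.63 − 359273.62| = 44181.01

Supplier B is cheaper by GBP 44181.01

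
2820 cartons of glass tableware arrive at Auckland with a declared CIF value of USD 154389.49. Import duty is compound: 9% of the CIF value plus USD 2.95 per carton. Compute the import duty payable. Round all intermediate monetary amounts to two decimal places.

Ad valorem component: 154389.49 × 9% = 13895.05
Specific component: 2820 × 2.95 = 8319.00
Import duty = 13895.05 + 8319.00 = 22214.05

Import duty: USD 22214.05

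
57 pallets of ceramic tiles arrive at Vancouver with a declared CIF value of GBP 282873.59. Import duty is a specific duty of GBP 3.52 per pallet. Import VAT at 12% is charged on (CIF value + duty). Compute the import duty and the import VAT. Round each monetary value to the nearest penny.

Import duty: GBP 200.64; import VAT: GBP 33968.91

Import duty = 57 × 3.52 = 200.64
VAT base = CIF + duty = 282873.59 + 200.64 = 283074.23
Import VAT = 283074.23 × 12% = 33968.91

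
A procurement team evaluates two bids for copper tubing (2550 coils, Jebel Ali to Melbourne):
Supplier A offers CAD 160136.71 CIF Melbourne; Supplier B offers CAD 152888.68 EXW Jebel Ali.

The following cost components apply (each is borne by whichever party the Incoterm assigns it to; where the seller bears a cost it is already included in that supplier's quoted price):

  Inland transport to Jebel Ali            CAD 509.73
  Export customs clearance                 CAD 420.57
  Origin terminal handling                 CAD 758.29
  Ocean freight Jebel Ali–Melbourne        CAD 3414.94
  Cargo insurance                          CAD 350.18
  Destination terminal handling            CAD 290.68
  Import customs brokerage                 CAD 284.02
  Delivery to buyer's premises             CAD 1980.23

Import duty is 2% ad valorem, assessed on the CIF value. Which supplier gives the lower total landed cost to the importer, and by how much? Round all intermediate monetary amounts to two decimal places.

Supplier B is cheaper by CAD 1830.20

Supplier A (CIF):
The CIF price already equals the CIF value: 160136.71
Import duty = 160136.71 × 2% = 3202.73
Buyer bears (A): 290.68 + 284.02 + 1980.23 = 2554.93
Landed cost (A) = invoice 160136.71 + 2554.93 + duty 3202.73 = 165894.37
Supplier B (EXW):
CIF value = EXW price + inland to port + export clearance + origin terminal + freight + insurance = 152888.68 + 509.73 + 420.57 + 758.29 + 3414.94 + 350.18 = 158342.39
Import duty = 158342.39 × 2% = 3166.85
Buyer bears (B): 509.73 + 420.57 + 758.29 + 3414.94 + 350.18 + 290.68 + 284.02 + 1980.23 = 8008.64
Landed cost (B) = invoice 152888.68 + 8008.64 + duty 3166.85 = 164064.17
Difference = |165894.37 − 164064.17| = 1830.20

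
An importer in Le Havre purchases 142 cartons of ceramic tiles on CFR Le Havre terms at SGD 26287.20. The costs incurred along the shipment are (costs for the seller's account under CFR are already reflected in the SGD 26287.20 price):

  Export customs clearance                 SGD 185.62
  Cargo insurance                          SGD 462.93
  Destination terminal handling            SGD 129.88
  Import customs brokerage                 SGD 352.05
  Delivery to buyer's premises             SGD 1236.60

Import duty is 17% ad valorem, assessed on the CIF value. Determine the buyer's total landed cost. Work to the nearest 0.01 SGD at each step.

CFR: the seller pays costs through ocean freight to the destination port, but not insurance.
Already in the invoice (seller's account under CFR): export clearance — exclude.
CIF value = CFR price + insurance = 26287.20 + 462.93 = 26750.13
Import duty = 26750.13 × 17% = 4547.52
Buyer bears: insurance 462.93 + destination terminal 129.88 + brokerage 352.05 + delivery 1236.60 + duty 4547.52 = 6728.98
Landed cost = invoice 26287.20 + 6728.98 = 33016.18

Total landed cost: SGD 33016.18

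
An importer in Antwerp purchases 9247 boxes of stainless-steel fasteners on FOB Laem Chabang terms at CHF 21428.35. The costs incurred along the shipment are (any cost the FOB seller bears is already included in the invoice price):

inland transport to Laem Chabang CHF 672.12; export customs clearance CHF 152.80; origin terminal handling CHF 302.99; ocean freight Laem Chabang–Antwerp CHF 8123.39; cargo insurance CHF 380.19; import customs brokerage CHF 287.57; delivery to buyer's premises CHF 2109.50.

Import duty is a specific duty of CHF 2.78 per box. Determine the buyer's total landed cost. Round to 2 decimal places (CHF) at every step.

FOB: the seller bears costs until goods are on board at the origin port; the buyer bears freight, insurance and all costs thereafter.
Already in the invoice (seller's account under FOB): inland to port, export clearance, origin terminal — exclude.
CIF value = FOB price + freight + insurance = 21428.35 + 8123.39 + 380.19 = 29931.93
Import duty = 9247 × 2.78 = 25706.66
Buyer bears: freight 8123.39 + insurance 380.19 + brokerage 287.57 + delivery 2109.50 + duty 25706.66 = 36607.31
Landed cost = invoice 21428.35 + 36607.31 = 58035.66

Total landed cost: CHF 58035.66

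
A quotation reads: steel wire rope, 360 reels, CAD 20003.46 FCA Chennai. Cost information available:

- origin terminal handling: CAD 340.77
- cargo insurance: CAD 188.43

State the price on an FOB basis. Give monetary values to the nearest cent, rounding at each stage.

Not relevant to the conversion: insurance — on the buyer under both terms; not part of either seller's price.
From FCA to FOB, the seller additionally bears: origin terminal.
FOB price = 20003.46 + 340.77 = 20344.23

FOB price: CAD 20344.23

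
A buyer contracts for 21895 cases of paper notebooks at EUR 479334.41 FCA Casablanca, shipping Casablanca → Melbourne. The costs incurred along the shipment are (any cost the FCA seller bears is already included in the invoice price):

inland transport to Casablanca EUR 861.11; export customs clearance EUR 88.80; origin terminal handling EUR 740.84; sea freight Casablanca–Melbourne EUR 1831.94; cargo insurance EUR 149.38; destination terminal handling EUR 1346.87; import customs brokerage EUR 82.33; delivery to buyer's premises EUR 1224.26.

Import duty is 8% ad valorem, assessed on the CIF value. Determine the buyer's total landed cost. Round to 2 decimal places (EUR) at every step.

Total landed cost: EUR 523274.56

FCA: the seller delivers export-cleared goods to the carrier; the buyer bears costs from that point.
Already in the invoice (seller's account under FCA): inland to port, export clearance — exclude.
CIF value = FCA price + origin terminal + freight + insurance = 479334.41 + 740.84 + 1831.94 + 149.38 = 482056.57
Import duty = 482056.57 × 8% = 38564.53
Buyer bears: origin terminal 740.84 + freight 1831.94 + insurance 149.38 + destination terminal 1346.87 + brokerage 82.33 + delivery 1224.26 + duty 38564.53 = 43940.15
Landed cost = invoice 479334.41 + 43940.15 = 523274.56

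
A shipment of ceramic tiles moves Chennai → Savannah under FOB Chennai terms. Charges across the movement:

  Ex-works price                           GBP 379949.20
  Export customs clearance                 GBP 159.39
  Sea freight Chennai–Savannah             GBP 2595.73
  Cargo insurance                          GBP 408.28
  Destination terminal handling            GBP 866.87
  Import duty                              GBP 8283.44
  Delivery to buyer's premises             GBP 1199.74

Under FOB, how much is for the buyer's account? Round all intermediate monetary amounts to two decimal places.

FOB: the seller bears costs until goods are on board at the origin port; the buyer bears freight, insurance and all costs thereafter.
Seller's account: goods 379949.20 + export clearance 159.39 = 380108.59
Buyer's account: freight 2595.73 + insurance 408.28 + destination terminal 866.87 + duty 8283.44 + delivery 1199.74 = 13354.06

Buyer's account: GBP 13354.06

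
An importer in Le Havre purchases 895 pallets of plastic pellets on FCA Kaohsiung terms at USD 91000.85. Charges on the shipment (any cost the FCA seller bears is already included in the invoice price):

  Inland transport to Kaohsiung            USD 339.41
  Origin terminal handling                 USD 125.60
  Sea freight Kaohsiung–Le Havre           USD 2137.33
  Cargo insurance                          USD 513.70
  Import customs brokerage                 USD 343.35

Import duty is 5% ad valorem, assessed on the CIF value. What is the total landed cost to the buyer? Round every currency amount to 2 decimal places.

FCA: the seller delivers export-cleared goods to the carrier; the buyer bears costs from that point.
Already in the invoice (seller's account under FCA): inland to port — exclude.
CIF value = FCA price + origin terminal + freight + insurance = 91000.85 + 125.60 + 2137.33 + 513.70 = 93777.48
Import duty = 93777.48 × 5% = 4688.87
Buyer bears: origin terminal 125.60 + freight 2137.33 + insurance 513.70 + brokerage 343.35 + duty 4688.87 = 7808.85
Landed cost = invoice 91000.85 + 7808.85 = 98809.70

Total landed cost: USD 98809.70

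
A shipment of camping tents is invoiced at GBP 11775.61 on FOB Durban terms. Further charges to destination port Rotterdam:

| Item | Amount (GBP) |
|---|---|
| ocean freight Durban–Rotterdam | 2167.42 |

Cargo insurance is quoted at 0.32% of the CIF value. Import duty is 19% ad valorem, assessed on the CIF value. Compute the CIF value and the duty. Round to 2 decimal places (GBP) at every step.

CIF value: GBP 13987.79; import duty: GBP 2657.68

Let C be the CIF value. C = FOB price + freight + 0.32% × C
C − 0.32% × C = 11775.61 + 2167.42
0.9968 × C = 13943.03
C = 13943.03 / 0.9968 = 13987.79
Insurance premium = 0.32% × 13987.79 = 44.76
Import duty = 13987.79 × 19% = 2657.68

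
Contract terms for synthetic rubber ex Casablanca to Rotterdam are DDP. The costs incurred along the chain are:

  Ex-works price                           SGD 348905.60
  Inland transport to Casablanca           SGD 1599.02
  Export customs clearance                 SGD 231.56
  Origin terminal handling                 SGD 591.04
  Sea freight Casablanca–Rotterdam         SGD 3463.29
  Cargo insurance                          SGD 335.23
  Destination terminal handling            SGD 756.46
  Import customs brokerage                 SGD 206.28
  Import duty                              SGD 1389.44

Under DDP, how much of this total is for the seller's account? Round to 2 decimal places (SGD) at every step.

Seller's account: SGD 357477.92

DDP: the seller bears all costs including import duty.
Seller's account: goods 348905.60 + inland to port 1599.02 + export clearance 231.56 + origin terminal 591.04 + freight 3463.29 + insurance 335.23 + destination terminal 756.46 + brokerage 206.28 + duty 1389.44 = 357477.92
Buyer's account: 0.00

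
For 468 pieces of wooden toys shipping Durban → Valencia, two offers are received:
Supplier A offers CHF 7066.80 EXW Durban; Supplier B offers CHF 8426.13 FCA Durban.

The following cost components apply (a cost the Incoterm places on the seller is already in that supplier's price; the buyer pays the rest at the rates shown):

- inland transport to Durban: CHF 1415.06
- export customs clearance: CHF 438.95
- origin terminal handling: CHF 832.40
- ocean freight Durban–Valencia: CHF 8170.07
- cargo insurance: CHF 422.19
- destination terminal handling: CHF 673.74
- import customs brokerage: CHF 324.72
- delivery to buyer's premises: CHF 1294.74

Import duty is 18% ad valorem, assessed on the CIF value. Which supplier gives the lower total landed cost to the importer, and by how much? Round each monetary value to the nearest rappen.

Supplier B is cheaper by CHF 583.72

Supplier A (EXW):
CIF value = EXW price + inland to port + export clearance + origin terminal + freight + insurance = 7066.80 + 1415.06 + 438.95 + 832.40 + 8170.07 + 422.19 = 18345.47
Import duty = 18345.47 × 18% = 3302.18
Buyer bears (A): 1415.06 + 438.95 + 832.40 + 8170.07 + 422.19 + 673.74 + 324.72 + 1294.74 = 13571.87
Landed cost (A) = invoice 7066.80 + 13571.87 + duty 3302.18 = 23940.85
Supplier B (FCA):
CIF value = FCA price + origin terminal + freight + insurance = 8426.13 + 832.40 + 8170.07 + 422.19 = 17850.79
Import duty = 17850.79 × 18% = 3213.14
Buyer bears (B): 832.40 + 8170.07 + 422.19 + 673.74 + 324.72 + 1294.74 = 11717.86
Landed cost (B) = invoice 8426.13 + 11717.86 + duty 3213.14 = 23357.13
Difference = |23940.85 − 23357.13| = 583.72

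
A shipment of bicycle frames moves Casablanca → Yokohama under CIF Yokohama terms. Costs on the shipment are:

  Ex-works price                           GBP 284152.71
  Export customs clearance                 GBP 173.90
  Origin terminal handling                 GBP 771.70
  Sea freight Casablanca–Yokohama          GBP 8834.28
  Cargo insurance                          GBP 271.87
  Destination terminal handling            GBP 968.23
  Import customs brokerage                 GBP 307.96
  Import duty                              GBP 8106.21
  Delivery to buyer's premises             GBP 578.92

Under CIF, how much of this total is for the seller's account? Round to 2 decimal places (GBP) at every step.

CIF: the seller pays costs through ocean freight and marine insurance to the destination port.
Seller's account: goods 284152.71 + export clearance 173.90 + origin terminal 771.70 + freight 8834.28 + insurance 271.87 = 294204.46
Buyer's account: destination terminal 968.23 + brokerage 307.96 + duty 8106.21 + delivery 578.92 = 9961.32

Seller's account: GBP 294204.46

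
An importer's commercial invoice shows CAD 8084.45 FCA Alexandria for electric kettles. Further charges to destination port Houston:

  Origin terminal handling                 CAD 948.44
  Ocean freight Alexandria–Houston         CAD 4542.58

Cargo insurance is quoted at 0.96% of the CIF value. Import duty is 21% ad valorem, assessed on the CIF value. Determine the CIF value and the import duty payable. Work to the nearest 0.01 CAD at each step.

Let C be the CIF value. C = FCA price + pre-shipment costs + freight + 0.96% × C
C − 0.96% × C = 8084.45 + 948.44 + 4542.58
0.9904 × C = 13575.47
C = 13575.47 / 0.9904 = 13707.06
Insurance premium = 0.96% × 13707.06 = 131.59
Import duty = 13707.06 × 21% = 2878.48

CIF value: CAD 13707.06; import duty: CAD 2878.48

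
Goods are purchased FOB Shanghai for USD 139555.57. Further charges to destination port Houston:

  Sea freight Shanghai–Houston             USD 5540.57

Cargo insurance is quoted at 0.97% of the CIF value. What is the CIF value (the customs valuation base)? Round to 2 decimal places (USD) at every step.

CIF value: USD 146517.36

Let C be the CIF value. C = FOB price + freight + 0.97% × C
C − 0.97% × C = 139555.57 + 5540.57
0.9903 × C = 145096.14
C = 145096.14 / 0.9903 = 146517.36
Insurance premium = 0.97% × 146517.36 = 1421.22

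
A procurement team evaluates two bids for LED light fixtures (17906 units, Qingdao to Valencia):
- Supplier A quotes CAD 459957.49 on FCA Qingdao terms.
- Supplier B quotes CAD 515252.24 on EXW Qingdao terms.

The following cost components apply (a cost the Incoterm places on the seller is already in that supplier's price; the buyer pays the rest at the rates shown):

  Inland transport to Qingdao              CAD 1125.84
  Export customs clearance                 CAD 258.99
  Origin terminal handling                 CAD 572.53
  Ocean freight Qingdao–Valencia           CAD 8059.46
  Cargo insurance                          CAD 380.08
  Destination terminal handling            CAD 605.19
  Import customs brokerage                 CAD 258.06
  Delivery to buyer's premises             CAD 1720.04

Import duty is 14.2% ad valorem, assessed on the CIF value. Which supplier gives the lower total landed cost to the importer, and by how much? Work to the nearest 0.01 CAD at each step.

Supplier A (FCA):
CIF value = FCA price + origin terminal + freight + insurance = 459957.49 + 572.53 + 8059.46 + 380.08 = 468969.56
Import duty = 468969.56 × 14.2% = 66593.68
Buyer bears (A): 572.53 + 8059.46 + 380.08 + 605.19 + 258.06 + 1720.04 = 11595.36
Landed cost (A) = invoice 459957.49 + 11595.36 + duty 66593.68 = 538146.53
Supplier B (EXW):
CIF value = EXW price + inland to port + export clearance + origin terminal + freight + insurance = 515252.24 + 1125.84 + 258.99 + 572.53 + 8059.46 + 380.08 = 525649.14
Import duty = 525649.14 × 14.2% = 74642.18
Buyer bears (B): 1125.84 + 258.99 + 572.53 + 8059.46 + 380.08 + 605.19 + 258.06 + 1720.04 = 12980.19
Landed cost (B) = invoice 515252.24 + 12980.19 + duty 74642.18 = 602874.61
Difference = |538146.53 − 602874.61| = 64728.08

Supplier A is cheaper by CAD 64728.08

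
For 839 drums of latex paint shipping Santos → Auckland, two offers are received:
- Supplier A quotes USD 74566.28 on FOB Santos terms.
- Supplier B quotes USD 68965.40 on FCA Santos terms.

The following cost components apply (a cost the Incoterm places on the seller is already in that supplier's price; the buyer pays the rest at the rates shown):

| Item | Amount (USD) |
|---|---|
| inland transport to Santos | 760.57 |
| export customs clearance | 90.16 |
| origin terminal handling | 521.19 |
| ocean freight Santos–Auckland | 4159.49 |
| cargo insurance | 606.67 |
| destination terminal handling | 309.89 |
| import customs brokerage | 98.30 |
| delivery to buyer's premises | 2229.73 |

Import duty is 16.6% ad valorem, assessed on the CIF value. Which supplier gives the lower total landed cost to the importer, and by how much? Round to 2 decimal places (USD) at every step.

Supplier B is cheaper by USD 5922.92

Supplier A (FOB):
CIF value = FOB price + freight + insurance = 74566.28 + 4159.49 + 606.67 = 79332.44
Import duty = 79332.44 × 16.6% = 13169.19
Buyer bears (A): 4159.49 + 606.67 + 309.89 + 98.30 + 2229.73 = 7404.08
Landed cost (A) = invoice 74566.28 + 7404.08 + duty 13169.19 = 95139.55
Supplier B (FCA):
CIF value = FCA price + origin terminal + freight + insurance = 68965.40 + 521.19 + 4159.49 + 606.67 = 74252.75
Import duty = 74252.75 × 16.6% = 12325.96
Buyer bears (B): 521.19 + 4159.49 + 606.67 + 309.89 + 98.30 + 2229.73 = 7925.27
Landed cost (B) = invoice 68965.40 + 7925.27 + duty 12325.96 = 89216.63
Difference = |95139.55 − 89216.63| = 5922.92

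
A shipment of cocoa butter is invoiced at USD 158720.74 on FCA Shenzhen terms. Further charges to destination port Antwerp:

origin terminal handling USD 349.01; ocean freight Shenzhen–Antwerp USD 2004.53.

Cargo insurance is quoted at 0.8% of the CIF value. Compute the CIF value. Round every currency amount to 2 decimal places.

Let C be the CIF value. C = FCA price + pre-shipment costs + freight + 0.8% × C
C − 0.8% × C = 158720.74 + 349.01 + 2004.53
0.992 × C = 161074.28
C = 161074.28 / 0.992 = 162373.27
Insurance premium = 0.8% × 162373.27 = 1298.99

CIF value: USD 162373.27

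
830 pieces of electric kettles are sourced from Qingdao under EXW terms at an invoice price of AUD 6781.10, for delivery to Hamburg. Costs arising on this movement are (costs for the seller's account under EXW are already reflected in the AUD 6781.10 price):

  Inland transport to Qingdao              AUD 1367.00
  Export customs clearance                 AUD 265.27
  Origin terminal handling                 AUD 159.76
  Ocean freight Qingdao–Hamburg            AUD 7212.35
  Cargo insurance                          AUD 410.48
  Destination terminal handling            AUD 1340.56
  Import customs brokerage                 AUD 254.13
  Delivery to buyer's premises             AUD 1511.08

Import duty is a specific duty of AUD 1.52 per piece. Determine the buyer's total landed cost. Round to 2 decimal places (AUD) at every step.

EXW: the seller makes goods available at their premises; the buyer bears all onward costs.
CIF value = EXW price + inland to port + export clearance + origin terminal + freight + insurance = 6781.10 + 1367.00 + 265.27 + 159.76 + 7212.35 + 410.48 = 16195.96
Import duty = 830 × 1.52 = 1261.60
Buyer bears: inland to port 1367.00 + export clearance 265.27 + origin terminal 159.76 + freight 7212.35 + insurance 410.48 + destination terminal 1340.56 + brokerage 254.13 + delivery 1511.08 + duty 1261.60 = 13782.23
Landed cost = invoice 6781.10 + 13782.23 = 20563.33

Total landed cost: AUD 20563.33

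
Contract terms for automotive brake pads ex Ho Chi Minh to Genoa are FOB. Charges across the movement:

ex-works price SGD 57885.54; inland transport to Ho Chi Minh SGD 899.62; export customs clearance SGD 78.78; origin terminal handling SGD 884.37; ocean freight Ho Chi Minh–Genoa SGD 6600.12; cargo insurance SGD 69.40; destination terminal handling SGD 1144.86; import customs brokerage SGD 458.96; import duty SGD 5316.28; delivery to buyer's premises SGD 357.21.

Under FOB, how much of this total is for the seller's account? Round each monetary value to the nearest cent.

FOB: the seller bears costs until goods are on board at the origin port; the buyer bears freight, insurance and all costs thereafter.
Seller's account: goods 57885.54 + inland to port 899.62 + export clearance 78.78 + origin terminal 884.37 = 59748.31
Buyer's account: freight 6600.12 + insurance 69.40 + destination terminal 1144.86 + brokerage 458.96 + duty 5316.28 + delivery 357.21 = 13946.83

Seller's account: SGD 59748.31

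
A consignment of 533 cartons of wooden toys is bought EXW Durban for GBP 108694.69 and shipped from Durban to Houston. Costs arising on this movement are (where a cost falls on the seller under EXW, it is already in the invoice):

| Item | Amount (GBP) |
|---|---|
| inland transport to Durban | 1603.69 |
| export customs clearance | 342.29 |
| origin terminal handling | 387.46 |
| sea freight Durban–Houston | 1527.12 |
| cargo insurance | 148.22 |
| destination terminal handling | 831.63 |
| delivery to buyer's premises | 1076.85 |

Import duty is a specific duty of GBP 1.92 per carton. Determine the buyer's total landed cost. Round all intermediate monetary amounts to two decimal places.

Total landed cost: GBP 115635.31

EXW: the seller makes goods available at their premises; the buyer bears all onward costs.
CIF value = EXW price + inland to port + export clearance + origin terminal + freight + insurance = 108694.69 + 1603.69 + 342.29 + 387.46 + 1527.12 + 148.22 = 112703.47
Import duty = 533 × 1.92 = 1023.36
Buyer bears: inland to port 1603.69 + export clearance 342.29 + origin terminal 387.46 + freight 1527.12 + insurance 148.22 + destination terminal 831.63 + delivery 1076.85 + duty 1023.36 = 6940.62
Landed cost = invoice 108694.69 + 6940.62 = 115635.31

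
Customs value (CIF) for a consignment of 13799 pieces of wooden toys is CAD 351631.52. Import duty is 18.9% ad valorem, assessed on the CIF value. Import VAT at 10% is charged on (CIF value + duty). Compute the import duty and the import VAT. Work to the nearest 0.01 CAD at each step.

Import duty = 351631.52 × 18.9% = 66458.36
VAT base = CIF + duty = 351631.52 + 66458.36 = 418089.88
Import VAT = 418089.88 × 10% = 41808.99

Import duty: CAD 66458.36; import VAT: CAD 41808.99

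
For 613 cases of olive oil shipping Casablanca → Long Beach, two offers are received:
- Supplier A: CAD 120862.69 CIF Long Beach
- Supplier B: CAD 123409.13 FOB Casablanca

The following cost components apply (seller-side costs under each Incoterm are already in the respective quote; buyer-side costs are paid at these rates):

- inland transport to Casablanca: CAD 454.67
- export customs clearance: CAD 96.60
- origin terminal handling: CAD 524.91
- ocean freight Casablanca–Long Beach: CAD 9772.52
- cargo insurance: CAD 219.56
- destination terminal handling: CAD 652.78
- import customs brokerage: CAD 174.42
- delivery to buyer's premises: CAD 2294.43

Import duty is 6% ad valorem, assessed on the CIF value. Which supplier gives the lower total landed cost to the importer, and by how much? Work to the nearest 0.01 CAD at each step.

Supplier A (CIF):
The CIF price already equals the CIF value: 120862.69
Import duty = 120862.69 × 6% = 7251.76
Buyer bears (A): 652.78 + 174.42 + 2294.43 = 3121.63
Landed cost (A) = invoice 120862.69 + 3121.63 + duty 7251.76 = 131236.08
Supplier B (FOB):
CIF value = FOB price + freight + insurance = 123409.13 + 9772.52 + 219.56 = 133401.21
Import duty = 133401.21 × 6% = 8004.07
Buyer bears (B): 9772.52 + 219.56 + 652.78 + 174.42 + 2294.43 = 13113.71
Landed cost (B) = invoice 123409.13 + 13113.71 + duty 8004.07 = 144526.91
Difference = |131236.08 − 144526.91| = 13290.83

Supplier A is cheaper by CAD 13290.83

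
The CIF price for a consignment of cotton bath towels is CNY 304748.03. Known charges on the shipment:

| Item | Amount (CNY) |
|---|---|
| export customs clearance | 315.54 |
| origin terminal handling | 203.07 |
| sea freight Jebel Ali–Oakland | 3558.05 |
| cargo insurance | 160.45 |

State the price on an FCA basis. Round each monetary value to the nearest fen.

Not relevant to the conversion: export clearance — on the seller under both CIF and FCA; already in the CIF price and stays in the FCA price.
From CIF to FCA, the seller no longer bears: origin terminal, freight, insurance.
FCA price = 304748.03 − 203.07 − 3558.05 − 160.45 = 300826.46

FCA price: CNY 300826.46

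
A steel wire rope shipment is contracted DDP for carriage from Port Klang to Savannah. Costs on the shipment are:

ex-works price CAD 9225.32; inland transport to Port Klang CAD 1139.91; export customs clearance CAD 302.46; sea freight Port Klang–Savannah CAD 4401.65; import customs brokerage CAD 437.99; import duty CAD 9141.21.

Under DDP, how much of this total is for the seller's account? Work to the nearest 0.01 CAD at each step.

DDP: the seller bears all costs including import duty.
Seller's account: goods 9225.32 + inland to port 1139.91 + export clearance 302.46 + freight 4401.65 + brokerage 437.99 + duty 9141.21 = 24648.54
Buyer's account: 0.00

Seller's account: CAD 24648.54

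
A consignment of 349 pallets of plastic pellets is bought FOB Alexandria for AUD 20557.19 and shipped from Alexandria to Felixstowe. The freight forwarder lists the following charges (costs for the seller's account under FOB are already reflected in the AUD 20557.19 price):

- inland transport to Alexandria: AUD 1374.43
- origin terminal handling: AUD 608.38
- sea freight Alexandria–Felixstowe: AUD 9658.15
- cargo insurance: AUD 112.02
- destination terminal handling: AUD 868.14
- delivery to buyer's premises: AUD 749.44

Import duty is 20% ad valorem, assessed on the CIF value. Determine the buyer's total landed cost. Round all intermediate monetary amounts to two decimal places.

Total landed cost: AUD 38010.41

FOB: the seller bears costs until goods are on board at the origin port; the buyer bears freight, insurance and all costs thereafter.
Already in the invoice (seller's account under FOB): inland to port, origin terminal — exclude.
CIF value = FOB price + freight + insurance = 20557.19 + 9658.15 + 112.02 = 30327.36
Import duty = 30327.36 × 20% = 6065.47
Buyer bears: freight 9658.15 + insurance 112.02 + destination terminal 868.14 + delivery 749.44 + duty 6065.47 = 17453.22
Landed cost = invoice 20557.19 + 17453.22 = 38010.41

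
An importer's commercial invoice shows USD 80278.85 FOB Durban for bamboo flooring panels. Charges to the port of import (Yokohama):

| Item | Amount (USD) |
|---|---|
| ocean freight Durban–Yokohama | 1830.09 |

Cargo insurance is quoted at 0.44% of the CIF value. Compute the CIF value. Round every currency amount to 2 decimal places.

Let C be the CIF value. C = FOB price + freight + 0.44% × C
C − 0.44% × C = 80278.85 + 1830.09
0.9956 × C = 82108.94
C = 82108.94 / 0.9956 = 82471.82
Insurance premium = 0.44% × 82471.82 = 362.88

CIF value: USD 82471.82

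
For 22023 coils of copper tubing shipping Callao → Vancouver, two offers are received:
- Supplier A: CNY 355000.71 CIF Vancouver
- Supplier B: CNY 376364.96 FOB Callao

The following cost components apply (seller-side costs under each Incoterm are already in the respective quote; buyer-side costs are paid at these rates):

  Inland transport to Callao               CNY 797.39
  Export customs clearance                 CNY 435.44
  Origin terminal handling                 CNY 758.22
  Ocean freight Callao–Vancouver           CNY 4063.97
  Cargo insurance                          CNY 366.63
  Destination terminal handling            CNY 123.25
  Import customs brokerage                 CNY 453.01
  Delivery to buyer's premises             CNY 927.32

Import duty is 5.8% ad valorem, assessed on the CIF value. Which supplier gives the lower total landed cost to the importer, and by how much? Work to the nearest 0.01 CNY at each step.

Supplier A (CIF):
The CIF price already equals the CIF value: 355000.71
Import duty = 355000.71 × 5.8% = 20590.04
Buyer bears (A): 123.25 + 453.01 + 927.32 = 1503.58
Landed cost (A) = invoice 355000.71 + 1503.58 + duty 20590.04 = 377094.33
Supplier B (FOB):
CIF value = FOB price + freight + insurance = 376364.96 + 4063.97 + 366.63 = 380795.56
Import duty = 380795.56 × 5.8% = 22086.14
Buyer bears (B): 4063.97 + 366.63 + 123.25 + 453.01 + 927.32 = 5934.18
Landed cost (B) = invoice 376364.96 + 5934.18 + duty 22086.14 = 404385.28
Difference = |377094.33 − 404385.28| = 27290.95

Supplier A is cheaper by CNY 27290.95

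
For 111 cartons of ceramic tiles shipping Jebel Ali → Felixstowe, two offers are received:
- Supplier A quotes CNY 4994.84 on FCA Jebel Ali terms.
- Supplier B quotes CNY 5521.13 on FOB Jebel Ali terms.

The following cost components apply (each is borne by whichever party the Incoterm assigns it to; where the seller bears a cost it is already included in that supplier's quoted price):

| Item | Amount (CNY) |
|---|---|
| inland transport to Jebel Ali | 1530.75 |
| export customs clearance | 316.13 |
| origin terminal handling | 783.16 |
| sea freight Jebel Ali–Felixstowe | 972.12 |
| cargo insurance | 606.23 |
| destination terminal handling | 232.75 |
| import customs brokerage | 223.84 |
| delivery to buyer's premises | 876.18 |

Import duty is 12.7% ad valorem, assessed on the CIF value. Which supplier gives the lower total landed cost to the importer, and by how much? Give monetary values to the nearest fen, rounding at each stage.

Supplier A (FCA):
CIF value = FCA price + origin terminal + freight + insurance = 4994.84 + 783.16 + 972.12 + 606.23 = 7356.35
Import duty = 7356.35 × 12.7% = 934.26
Buyer bears (A): 783.16 + 972.12 + 606.23 + 232.75 + 223.84 + 876.18 = 3694.28
Landed cost (A) = invoice 4994.84 + 3694.28 + duty 934.26 = 9623.38
Supplier B (FOB):
CIF value = FOB price + freight + insurance = 5521.13 + 972.12 + 606.23 = 7099.48
Import duty = 7099.48 × 12.7% = 901.63
Buyer bears (B): 972.12 + 606.23 + 232.75 + 223.84 + 876.18 = 2911.12
Landed cost (B) = invoice 5521.13 + 2911.12 + duty 901.63 = 9333.88
Difference = |9623.38 − 9333.88| = 289.50

Supplier B is cheaper by CNY 289.50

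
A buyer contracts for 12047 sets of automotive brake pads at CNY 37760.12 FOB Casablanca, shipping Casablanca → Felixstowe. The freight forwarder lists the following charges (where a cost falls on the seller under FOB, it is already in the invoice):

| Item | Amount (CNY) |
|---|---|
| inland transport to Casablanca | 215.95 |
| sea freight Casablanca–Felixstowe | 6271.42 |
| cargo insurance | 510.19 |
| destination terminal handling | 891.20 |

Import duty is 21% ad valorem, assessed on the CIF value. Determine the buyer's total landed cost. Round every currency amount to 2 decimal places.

Total landed cost: CNY 54786.69

FOB: the seller bears costs until goods are on board at the origin port; the buyer bears freight, insurance and all costs thereafter.
Already in the invoice (seller's account under FOB): inland to port — exclude.
CIF value = FOB price + freight + insurance = 37760.12 + 6271.42 + 510.19 = 44541.73
Import duty = 44541.73 × 21% = 9353.76
Buyer bears: freight 6271.42 + insurance 510.19 + destination terminal 891.20 + duty 9353.76 = 17026.57
Landed cost = invoice 37760.12 + 17026.57 = 54786.69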